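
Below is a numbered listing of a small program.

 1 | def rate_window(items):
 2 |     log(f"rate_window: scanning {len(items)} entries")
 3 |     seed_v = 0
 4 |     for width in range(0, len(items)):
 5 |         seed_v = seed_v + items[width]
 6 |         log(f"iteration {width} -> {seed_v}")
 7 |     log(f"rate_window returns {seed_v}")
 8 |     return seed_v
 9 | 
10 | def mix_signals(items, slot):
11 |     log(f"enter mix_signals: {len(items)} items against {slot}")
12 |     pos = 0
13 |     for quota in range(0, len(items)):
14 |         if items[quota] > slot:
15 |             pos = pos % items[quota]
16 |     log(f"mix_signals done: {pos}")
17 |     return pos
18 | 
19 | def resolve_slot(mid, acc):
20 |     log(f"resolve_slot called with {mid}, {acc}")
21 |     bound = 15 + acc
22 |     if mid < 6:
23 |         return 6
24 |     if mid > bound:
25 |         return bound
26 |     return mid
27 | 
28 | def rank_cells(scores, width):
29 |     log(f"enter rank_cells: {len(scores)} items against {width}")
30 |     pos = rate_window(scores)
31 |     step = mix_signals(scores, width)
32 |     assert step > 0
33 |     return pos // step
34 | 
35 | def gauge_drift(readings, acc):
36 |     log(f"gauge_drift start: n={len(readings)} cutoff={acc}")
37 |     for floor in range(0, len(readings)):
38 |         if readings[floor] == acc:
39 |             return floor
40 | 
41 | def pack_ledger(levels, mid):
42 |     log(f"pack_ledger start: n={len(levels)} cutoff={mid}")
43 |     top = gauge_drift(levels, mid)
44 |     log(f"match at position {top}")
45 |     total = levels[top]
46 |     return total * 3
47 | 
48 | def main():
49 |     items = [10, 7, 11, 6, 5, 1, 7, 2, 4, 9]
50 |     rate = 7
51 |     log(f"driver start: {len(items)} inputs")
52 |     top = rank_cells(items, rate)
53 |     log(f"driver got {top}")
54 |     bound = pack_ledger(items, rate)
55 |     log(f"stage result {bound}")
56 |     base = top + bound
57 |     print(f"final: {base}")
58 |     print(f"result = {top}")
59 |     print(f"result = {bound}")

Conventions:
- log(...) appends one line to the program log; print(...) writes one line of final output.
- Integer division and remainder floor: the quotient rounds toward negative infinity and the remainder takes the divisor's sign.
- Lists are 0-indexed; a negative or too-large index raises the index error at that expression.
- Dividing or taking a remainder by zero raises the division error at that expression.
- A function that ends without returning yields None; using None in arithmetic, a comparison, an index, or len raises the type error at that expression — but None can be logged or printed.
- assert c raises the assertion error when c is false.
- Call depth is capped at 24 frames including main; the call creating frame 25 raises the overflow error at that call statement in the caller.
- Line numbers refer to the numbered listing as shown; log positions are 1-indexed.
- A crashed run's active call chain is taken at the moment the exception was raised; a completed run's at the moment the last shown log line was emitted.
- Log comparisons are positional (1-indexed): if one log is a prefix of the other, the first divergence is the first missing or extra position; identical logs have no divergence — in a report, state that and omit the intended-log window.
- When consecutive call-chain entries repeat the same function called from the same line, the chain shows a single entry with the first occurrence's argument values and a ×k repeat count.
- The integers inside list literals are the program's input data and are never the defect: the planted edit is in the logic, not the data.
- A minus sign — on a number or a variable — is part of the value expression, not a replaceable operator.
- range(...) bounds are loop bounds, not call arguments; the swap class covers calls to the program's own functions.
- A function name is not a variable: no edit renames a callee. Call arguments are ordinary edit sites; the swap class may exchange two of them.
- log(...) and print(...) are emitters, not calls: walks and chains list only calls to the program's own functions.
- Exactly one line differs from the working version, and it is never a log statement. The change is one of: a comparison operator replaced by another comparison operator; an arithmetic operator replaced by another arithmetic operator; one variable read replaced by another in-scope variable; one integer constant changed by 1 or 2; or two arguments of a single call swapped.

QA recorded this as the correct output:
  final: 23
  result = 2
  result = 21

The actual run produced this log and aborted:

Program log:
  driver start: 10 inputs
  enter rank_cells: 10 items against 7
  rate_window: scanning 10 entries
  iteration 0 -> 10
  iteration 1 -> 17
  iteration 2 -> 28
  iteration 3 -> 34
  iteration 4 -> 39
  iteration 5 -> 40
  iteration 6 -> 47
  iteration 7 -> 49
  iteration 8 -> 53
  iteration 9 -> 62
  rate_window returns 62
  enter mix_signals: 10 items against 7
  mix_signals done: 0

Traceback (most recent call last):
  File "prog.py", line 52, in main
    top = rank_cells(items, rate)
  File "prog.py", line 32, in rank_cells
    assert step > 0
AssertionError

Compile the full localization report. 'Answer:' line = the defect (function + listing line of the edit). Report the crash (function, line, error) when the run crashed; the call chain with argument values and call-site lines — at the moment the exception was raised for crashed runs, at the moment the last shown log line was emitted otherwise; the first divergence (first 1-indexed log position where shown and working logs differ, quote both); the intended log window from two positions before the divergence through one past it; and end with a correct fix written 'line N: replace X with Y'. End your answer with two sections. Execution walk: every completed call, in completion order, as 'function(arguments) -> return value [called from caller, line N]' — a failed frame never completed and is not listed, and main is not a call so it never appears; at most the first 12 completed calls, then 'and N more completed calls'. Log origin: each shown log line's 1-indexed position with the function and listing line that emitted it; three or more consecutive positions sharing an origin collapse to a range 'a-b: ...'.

Answer: the defect is in mix_signals at line 15.
The tell: Log line 16 is where behavior first shows: 'mix_signals done: 0' appears instead of 'mix_signals done: 30'.
Crash: rank_cells, line 32, AssertionError.
Call chain: main -> rank_cells([10, 7, 11, 6, 5, 1, 7, 2, 4, 9], 7) (called at line 52).
First divergence: position 16 — the shown line 'mix_signals done: 0' should read 'mix_signals done: 30'.
Intended log window:
  14: rate_window returns 62
  15: enter mix_signals: 10 items against 7
  16: mix_signals done: 30
  17: driver got 2
Execution walk:
  rate_window([10, 7, 11, 6, 5, 1, 7, 2, 4, 9]) -> 62  [called from rank_cells, line 30]
  mix_signals([10, 7, 11, 6, 5, 1, 7, 2, 4, 9], 7) -> 0  [called from rank_cells, line 31]
Log origins:
  1 — main, line 51
  2 — rank_cells, line 29
  3 — rate_window, line 2
  4-13 — rate_window, line 6
  14 — rate_window, line 7
  15 — mix_signals, line 11
  16 — mix_signals, line 16
A correct fix: line 15: replace `%` with `+`.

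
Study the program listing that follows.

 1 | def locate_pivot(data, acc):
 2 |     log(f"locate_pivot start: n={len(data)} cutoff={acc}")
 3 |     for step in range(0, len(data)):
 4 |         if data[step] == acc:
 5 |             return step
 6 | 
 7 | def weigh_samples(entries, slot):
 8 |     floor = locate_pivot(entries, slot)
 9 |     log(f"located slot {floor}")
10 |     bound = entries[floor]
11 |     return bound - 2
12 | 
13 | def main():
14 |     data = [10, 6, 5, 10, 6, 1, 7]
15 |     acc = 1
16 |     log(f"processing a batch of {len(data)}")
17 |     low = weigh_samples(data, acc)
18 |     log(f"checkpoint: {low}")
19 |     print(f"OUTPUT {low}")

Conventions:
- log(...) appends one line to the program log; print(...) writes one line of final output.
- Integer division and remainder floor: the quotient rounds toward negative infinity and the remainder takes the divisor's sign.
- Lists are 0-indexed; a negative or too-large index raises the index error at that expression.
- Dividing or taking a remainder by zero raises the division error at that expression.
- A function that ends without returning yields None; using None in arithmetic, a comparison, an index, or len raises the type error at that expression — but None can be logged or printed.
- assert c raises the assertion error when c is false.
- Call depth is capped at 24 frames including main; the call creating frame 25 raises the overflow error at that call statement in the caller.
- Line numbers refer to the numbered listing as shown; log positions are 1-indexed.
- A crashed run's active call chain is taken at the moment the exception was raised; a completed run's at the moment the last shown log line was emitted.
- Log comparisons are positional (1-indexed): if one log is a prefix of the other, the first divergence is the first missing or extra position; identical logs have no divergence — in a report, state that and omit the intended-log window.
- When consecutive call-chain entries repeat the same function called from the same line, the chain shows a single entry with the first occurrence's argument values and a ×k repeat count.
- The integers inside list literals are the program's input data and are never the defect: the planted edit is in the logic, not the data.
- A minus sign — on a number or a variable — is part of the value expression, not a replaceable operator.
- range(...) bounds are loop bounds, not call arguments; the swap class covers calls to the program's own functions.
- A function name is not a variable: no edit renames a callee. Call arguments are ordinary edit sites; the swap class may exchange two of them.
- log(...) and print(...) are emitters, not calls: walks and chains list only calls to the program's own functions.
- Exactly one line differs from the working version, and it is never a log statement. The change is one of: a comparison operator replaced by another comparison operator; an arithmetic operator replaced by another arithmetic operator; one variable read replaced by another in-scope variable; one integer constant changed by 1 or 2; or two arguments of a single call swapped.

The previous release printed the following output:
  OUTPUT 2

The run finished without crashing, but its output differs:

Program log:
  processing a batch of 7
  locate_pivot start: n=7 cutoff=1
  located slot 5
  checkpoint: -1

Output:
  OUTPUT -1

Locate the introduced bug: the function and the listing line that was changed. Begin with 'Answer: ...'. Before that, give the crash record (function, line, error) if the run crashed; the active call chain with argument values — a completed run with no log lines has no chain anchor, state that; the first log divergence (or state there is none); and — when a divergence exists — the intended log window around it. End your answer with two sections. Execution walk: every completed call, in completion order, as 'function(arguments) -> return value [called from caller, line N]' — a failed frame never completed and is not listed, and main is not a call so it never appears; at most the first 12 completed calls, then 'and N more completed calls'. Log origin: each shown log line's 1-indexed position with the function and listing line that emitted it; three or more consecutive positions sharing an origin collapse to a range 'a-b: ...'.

Answer: the defect is in weigh_samples at line 11.
Key fact: Log line 4 is where behavior first shows: 'checkpoint: -1' appears instead of 'checkpoint: 2'.
Call chain: main.
First divergence: position 4; shown 'checkpoint: -1' vs intended 'checkpoint: 2'.
Intended log window:
  2: locate_pivot start: n=7 cutoff=1
  3: located slot 5
  4: checkpoint: 2
Execution walk:
  locate_pivot([10, 6, 5, 10, 6, 1, 7], 1) -> 5  [called from weigh_samples, line 8]
  weigh_samples([10, 6, 5, 10, 6, 1, 7], 1) -> -1  [called from main, line 17]
Log origin:
  1: logged in main at line 16
  2: logged in locate_pivot at line 2
  3: logged in weigh_samples at line 9
  4: logged in main at line 18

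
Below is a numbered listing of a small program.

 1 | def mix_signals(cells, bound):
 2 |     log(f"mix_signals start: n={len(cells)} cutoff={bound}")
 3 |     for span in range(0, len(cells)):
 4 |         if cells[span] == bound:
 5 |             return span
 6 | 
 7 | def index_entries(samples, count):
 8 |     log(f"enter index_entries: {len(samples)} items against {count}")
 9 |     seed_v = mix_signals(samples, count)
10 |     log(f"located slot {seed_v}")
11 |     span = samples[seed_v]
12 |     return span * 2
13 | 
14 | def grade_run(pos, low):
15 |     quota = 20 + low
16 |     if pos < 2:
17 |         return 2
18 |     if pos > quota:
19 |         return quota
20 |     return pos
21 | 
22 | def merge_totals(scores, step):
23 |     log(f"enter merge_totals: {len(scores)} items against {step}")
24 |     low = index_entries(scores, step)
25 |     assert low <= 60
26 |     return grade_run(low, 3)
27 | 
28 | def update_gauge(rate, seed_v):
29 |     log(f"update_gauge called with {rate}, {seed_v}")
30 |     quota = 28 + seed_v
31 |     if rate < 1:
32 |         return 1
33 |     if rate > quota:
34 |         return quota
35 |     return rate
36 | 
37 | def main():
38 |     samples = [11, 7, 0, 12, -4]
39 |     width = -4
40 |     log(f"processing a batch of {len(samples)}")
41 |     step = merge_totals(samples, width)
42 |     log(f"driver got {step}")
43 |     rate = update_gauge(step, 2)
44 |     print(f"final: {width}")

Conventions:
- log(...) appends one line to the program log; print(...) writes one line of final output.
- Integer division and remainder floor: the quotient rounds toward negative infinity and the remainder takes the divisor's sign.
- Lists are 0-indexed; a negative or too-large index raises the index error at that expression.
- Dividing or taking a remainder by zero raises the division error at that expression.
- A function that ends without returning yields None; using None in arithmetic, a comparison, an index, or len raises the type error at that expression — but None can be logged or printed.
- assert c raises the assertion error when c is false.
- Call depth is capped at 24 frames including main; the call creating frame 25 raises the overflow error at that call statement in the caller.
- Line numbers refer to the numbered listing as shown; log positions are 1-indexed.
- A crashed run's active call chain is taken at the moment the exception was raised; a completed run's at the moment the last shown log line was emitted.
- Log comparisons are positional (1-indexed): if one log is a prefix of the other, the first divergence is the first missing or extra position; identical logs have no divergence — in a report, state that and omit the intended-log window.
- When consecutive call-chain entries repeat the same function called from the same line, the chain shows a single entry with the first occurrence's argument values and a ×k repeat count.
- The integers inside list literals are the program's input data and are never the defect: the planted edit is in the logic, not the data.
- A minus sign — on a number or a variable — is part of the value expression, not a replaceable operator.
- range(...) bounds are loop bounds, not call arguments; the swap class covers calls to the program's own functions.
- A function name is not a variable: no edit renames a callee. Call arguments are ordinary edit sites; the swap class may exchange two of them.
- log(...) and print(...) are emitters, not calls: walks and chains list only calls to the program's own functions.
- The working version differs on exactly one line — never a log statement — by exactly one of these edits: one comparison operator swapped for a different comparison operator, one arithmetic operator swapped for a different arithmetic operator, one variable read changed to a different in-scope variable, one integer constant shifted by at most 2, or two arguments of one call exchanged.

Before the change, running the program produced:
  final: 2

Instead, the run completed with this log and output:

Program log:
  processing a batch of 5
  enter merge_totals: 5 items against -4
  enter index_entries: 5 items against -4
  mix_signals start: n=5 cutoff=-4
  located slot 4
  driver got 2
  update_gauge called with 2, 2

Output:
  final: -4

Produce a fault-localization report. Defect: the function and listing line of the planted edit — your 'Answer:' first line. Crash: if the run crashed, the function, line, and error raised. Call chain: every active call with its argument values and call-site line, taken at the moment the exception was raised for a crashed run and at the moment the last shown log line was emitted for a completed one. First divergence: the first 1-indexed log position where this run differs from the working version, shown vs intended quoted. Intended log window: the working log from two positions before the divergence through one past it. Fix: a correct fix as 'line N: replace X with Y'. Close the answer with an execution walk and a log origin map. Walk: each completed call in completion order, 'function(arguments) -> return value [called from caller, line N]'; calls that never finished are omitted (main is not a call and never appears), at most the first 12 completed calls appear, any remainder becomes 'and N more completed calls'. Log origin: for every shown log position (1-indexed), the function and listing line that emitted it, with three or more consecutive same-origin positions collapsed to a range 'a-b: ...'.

Answer: the defect is in main at line 44.
Key observation: Every logged value matches the working version; the printed result is what differs.
Call chain: main -> update_gauge(2, 2) (called at line 43).
First divergence: none (the log streams are identical).
Execution walk:
  mix_signals([11, 7, 0, 12, -4], -4) -> 4  [called from index_entries, line 9]
  index_entries([11, 7, 0, 12, -4], -4) -> -8  [called from merge_totals, line 24]
  grade_run(-8, 3) -> 2  [called from merge_totals, line 26]
  merge_totals([11, 7, 0, 12, -4], -4) -> 2  [called from main, line 41]
  update_gauge(2, 2) -> 2  [called from main, line 43]
Log line origins:
  1: logged in main at line 40
  2: logged in merge_totals at line 23
  3: logged in index_entries at line 8
  4: logged in mix_signals at line 2
  5: logged in index_entries at line 10
  6: logged in main at line 42
  7: logged in update_gauge at line 29
A correct fix: line 44: replace `width` with `rate`.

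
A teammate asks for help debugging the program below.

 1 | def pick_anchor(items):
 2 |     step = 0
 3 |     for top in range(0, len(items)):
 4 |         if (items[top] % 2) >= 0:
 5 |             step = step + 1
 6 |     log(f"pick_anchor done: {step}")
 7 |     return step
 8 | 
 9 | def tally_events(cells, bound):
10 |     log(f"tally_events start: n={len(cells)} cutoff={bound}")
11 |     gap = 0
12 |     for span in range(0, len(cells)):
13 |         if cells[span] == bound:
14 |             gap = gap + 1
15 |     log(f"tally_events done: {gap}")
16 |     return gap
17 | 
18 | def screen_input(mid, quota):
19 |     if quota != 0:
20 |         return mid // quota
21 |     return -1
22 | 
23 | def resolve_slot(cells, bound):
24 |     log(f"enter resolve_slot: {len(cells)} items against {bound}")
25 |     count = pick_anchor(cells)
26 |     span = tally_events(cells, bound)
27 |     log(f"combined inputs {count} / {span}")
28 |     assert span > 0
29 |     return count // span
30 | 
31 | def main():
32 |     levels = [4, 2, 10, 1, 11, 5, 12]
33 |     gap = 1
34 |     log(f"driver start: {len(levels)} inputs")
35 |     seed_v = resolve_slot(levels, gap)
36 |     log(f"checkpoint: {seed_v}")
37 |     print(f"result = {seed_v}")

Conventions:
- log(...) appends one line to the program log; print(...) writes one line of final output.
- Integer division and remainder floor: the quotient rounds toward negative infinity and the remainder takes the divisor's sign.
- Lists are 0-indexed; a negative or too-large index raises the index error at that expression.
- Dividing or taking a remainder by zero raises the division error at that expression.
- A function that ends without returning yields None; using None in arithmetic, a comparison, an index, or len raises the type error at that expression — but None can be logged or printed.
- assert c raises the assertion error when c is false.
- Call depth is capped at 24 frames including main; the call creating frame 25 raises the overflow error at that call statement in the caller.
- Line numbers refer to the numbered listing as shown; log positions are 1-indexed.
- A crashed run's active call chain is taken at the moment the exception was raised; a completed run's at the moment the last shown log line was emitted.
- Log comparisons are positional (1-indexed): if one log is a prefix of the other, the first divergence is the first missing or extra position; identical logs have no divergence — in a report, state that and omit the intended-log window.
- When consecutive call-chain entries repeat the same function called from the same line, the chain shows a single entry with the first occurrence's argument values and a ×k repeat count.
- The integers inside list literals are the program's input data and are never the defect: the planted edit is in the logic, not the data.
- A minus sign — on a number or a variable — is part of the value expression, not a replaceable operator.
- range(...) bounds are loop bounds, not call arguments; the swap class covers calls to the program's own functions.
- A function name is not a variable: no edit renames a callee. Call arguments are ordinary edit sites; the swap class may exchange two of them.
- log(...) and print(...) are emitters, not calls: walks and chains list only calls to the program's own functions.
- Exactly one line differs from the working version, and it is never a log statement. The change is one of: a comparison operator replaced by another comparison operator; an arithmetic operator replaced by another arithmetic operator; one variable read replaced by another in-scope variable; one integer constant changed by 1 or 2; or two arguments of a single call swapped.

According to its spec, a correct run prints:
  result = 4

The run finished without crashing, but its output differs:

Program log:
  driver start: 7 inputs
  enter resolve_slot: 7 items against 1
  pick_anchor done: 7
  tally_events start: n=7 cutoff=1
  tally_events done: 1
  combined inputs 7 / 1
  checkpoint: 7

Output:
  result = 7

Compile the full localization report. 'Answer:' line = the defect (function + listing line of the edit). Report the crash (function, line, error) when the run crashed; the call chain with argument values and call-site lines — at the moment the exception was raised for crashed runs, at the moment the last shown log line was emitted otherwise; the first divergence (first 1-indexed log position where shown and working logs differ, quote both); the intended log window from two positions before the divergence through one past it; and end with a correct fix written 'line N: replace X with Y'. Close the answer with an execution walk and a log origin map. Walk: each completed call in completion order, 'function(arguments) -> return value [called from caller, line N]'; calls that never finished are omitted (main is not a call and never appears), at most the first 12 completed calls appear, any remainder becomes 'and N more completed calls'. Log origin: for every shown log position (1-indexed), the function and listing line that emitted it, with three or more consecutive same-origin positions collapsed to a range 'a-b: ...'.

Answer: the defect is in pick_anchor at line 4.
Key fact: The log first diverges at position 3: the faulty run prints 'pick_anchor done: 7' where the working version prints 'pick_anchor done: 4'.
Call chain: main.
First divergence: position 3 — shown 'pick_anchor done: 7', intended 'pick_anchor done: 4'.
Intended log window:
  1: driver start: 7 inputs
  2: enter resolve_slot: 7 items against 1
  3: pick_anchor done: 4
  4: tally_events start: n=7 cutoff=1
Execution walk:
  pick_anchor([4, 2, 10, 1, 11, 5, 12]) -> 7  [called from resolve_slot, line 25]
  tally_events([4, 2, 10, 1, 11, 5, 12], 1) -> 1  [called from resolve_slot, line 26]
  resolve_slot([4, 2, 10, 1, 11, 5, 12], 1) -> 7  [called from main, line 35]
Origin of each log line:
  1: from main, line 34
  2: from resolve_slot, line 24
  3: from pick_anchor, line 6
  4: from tally_events, line 10
  5: from tally_events, line 15
  6: from resolve_slot, line 27
  7: from main, line 36
A correct fix: line 4: replace `>=` with `==`.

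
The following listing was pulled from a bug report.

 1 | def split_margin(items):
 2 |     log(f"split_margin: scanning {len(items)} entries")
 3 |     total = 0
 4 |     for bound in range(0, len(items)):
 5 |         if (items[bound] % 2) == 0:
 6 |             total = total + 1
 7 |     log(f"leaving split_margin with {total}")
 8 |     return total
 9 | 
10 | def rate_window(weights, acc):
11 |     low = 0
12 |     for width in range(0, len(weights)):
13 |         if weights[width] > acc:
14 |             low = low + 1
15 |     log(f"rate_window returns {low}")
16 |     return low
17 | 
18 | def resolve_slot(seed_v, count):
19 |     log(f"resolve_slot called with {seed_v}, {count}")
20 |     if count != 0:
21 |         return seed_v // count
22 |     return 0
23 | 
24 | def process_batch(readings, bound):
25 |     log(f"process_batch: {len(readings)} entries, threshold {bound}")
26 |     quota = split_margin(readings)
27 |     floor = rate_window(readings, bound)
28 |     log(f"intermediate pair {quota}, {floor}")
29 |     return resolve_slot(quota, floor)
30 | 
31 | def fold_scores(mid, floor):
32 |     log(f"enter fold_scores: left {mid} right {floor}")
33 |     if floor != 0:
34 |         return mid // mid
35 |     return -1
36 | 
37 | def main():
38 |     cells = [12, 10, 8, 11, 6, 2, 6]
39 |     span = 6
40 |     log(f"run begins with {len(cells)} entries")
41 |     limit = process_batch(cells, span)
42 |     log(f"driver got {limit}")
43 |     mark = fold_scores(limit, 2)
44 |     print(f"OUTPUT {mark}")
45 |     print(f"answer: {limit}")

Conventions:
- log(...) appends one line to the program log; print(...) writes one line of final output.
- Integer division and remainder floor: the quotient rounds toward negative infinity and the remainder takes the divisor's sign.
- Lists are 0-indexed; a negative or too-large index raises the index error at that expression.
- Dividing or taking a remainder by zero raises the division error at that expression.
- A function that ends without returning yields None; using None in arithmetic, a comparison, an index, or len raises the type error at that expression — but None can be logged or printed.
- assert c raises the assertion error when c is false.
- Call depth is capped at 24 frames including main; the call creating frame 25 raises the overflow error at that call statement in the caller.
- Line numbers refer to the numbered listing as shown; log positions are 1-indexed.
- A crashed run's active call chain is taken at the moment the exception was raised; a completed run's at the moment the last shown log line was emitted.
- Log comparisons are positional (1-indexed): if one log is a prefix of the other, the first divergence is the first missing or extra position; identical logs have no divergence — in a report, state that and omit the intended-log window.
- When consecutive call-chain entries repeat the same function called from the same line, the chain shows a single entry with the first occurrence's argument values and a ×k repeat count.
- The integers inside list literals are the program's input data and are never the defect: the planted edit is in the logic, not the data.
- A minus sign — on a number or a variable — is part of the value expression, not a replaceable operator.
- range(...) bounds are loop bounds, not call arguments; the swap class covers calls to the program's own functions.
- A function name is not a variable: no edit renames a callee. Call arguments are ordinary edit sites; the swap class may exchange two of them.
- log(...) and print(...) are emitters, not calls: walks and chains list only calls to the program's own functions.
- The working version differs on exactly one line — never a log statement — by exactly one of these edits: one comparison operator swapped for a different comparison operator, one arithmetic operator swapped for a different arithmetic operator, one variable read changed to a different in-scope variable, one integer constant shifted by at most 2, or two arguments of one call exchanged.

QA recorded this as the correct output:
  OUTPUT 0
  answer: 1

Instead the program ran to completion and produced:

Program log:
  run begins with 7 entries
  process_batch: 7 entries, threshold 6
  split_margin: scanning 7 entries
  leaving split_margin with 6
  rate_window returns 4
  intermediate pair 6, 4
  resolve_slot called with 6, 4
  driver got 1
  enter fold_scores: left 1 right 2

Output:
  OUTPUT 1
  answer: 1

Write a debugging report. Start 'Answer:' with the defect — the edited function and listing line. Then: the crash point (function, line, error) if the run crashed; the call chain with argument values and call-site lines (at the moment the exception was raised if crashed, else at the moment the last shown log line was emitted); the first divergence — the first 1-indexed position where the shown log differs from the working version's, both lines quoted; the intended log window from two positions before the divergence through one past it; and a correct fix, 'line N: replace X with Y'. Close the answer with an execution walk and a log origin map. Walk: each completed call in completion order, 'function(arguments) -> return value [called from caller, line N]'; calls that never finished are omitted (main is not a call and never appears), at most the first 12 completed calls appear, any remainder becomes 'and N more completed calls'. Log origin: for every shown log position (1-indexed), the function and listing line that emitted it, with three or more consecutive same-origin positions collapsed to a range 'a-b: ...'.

Answer: the defect is in fold_scores at line 34.
Key observation: Every logged value matches the working version; the printed result is what differs.
Call chain: main -> fold_scores(1, 2) (called at line 43).
First divergence: none — the logs agree in full.
Execution walk:
  split_margin([12, 10, 8, 11, 6, 2, 6]) -> 6  [called from process_batch, line 26]
  rate_window([12, 10, 8, 11, 6, 2, 6], 6) -> 4  [called from process_batch, line 27]
  resolve_slot(6, 4) -> 1  [called from process_batch, line 29]
  process_batch([12, 10, 8, 11, 6, 2, 6], 6) -> 1  [called from main, line 41]
  fold_scores(1, 2) -> 1  [called from main, line 43]
Log origins:
  1: logged in main at line 40
  2: logged in process_batch at line 25
  3: logged in split_margin at line 2
  4: logged in split_margin at line 7
  5: logged in rate_window at line 15
  6: logged in process_batch at line 28
  7: logged in resolve_slot at line 19
  8: logged in main at line 42
  9: logged in fold_scores at line 32
A correct fix: line 34: replace `mid // mid` with `mid // floor`.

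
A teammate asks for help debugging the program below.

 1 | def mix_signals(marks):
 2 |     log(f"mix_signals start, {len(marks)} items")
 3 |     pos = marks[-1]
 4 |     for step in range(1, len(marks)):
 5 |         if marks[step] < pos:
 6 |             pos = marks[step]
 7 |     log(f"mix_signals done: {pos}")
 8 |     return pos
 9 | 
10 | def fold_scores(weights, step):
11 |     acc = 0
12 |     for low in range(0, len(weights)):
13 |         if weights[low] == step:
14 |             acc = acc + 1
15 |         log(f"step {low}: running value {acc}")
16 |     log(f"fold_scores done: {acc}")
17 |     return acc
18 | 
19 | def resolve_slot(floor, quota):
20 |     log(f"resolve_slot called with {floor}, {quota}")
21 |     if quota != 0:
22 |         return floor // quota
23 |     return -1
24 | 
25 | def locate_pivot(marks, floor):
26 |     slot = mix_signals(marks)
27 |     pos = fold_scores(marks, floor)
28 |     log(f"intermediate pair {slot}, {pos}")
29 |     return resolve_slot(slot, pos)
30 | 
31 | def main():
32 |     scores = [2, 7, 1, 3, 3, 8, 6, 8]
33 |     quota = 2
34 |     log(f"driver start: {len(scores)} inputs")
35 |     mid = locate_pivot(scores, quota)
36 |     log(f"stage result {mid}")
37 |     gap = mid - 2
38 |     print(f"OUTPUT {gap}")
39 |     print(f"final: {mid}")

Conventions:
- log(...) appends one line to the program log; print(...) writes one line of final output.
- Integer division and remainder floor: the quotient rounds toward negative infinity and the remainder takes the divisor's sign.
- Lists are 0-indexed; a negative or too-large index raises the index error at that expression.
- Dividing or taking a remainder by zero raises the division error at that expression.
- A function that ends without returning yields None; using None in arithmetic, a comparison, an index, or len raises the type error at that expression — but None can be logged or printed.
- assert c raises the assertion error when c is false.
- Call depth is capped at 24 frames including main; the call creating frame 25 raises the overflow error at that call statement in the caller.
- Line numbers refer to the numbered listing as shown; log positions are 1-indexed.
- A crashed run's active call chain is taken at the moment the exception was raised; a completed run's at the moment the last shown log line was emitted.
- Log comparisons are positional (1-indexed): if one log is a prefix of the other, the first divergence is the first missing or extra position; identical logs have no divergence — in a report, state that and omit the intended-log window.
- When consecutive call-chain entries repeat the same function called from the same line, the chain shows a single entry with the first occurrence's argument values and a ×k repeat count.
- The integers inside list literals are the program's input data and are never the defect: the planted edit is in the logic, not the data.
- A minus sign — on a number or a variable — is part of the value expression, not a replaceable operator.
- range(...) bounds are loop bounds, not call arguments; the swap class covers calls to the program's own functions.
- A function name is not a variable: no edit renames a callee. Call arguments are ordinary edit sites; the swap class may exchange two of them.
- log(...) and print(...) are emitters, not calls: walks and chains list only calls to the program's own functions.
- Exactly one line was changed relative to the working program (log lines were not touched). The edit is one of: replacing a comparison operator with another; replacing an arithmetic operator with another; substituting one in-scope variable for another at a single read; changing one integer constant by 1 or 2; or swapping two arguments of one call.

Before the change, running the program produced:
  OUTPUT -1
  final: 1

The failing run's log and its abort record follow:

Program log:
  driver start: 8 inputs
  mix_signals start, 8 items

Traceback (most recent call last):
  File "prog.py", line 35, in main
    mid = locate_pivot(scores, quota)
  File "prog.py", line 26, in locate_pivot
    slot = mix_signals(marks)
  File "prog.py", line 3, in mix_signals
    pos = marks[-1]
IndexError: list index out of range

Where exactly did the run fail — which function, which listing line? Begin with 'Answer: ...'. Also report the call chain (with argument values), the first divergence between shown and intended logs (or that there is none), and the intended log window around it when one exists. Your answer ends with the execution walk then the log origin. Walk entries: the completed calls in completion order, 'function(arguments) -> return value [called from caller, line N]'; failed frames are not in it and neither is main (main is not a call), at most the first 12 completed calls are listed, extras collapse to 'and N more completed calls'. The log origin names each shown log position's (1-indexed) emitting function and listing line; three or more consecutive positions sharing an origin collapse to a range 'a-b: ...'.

Answer: the error was raised in mix_signals, line 3.
Key observation: The log ends early — 2 lines, where the working version next logs 'mix_signals done: 1'.
Call chain: main -> locate_pivot([2, 7, 1, 3, 3, 8, 6, 8], 2) (called at line 35) -> mix_signals([2, 7, 1, 3, 3, 8, 6, 8]) (called at line 26).
First divergence: position 3 (shown log ended at 2 lines; the working version continues: 'mix_signals done: 1').
Intended log window:
  1: driver start: 8 inputs
  2: mix_signals start, 8 items
  3: mix_signals done: 1
  4: step 0: running value 1
Execution walk:
  (no call completed)
Log line origins:
  1 — main, line 34
  2 — mix_signals, line 2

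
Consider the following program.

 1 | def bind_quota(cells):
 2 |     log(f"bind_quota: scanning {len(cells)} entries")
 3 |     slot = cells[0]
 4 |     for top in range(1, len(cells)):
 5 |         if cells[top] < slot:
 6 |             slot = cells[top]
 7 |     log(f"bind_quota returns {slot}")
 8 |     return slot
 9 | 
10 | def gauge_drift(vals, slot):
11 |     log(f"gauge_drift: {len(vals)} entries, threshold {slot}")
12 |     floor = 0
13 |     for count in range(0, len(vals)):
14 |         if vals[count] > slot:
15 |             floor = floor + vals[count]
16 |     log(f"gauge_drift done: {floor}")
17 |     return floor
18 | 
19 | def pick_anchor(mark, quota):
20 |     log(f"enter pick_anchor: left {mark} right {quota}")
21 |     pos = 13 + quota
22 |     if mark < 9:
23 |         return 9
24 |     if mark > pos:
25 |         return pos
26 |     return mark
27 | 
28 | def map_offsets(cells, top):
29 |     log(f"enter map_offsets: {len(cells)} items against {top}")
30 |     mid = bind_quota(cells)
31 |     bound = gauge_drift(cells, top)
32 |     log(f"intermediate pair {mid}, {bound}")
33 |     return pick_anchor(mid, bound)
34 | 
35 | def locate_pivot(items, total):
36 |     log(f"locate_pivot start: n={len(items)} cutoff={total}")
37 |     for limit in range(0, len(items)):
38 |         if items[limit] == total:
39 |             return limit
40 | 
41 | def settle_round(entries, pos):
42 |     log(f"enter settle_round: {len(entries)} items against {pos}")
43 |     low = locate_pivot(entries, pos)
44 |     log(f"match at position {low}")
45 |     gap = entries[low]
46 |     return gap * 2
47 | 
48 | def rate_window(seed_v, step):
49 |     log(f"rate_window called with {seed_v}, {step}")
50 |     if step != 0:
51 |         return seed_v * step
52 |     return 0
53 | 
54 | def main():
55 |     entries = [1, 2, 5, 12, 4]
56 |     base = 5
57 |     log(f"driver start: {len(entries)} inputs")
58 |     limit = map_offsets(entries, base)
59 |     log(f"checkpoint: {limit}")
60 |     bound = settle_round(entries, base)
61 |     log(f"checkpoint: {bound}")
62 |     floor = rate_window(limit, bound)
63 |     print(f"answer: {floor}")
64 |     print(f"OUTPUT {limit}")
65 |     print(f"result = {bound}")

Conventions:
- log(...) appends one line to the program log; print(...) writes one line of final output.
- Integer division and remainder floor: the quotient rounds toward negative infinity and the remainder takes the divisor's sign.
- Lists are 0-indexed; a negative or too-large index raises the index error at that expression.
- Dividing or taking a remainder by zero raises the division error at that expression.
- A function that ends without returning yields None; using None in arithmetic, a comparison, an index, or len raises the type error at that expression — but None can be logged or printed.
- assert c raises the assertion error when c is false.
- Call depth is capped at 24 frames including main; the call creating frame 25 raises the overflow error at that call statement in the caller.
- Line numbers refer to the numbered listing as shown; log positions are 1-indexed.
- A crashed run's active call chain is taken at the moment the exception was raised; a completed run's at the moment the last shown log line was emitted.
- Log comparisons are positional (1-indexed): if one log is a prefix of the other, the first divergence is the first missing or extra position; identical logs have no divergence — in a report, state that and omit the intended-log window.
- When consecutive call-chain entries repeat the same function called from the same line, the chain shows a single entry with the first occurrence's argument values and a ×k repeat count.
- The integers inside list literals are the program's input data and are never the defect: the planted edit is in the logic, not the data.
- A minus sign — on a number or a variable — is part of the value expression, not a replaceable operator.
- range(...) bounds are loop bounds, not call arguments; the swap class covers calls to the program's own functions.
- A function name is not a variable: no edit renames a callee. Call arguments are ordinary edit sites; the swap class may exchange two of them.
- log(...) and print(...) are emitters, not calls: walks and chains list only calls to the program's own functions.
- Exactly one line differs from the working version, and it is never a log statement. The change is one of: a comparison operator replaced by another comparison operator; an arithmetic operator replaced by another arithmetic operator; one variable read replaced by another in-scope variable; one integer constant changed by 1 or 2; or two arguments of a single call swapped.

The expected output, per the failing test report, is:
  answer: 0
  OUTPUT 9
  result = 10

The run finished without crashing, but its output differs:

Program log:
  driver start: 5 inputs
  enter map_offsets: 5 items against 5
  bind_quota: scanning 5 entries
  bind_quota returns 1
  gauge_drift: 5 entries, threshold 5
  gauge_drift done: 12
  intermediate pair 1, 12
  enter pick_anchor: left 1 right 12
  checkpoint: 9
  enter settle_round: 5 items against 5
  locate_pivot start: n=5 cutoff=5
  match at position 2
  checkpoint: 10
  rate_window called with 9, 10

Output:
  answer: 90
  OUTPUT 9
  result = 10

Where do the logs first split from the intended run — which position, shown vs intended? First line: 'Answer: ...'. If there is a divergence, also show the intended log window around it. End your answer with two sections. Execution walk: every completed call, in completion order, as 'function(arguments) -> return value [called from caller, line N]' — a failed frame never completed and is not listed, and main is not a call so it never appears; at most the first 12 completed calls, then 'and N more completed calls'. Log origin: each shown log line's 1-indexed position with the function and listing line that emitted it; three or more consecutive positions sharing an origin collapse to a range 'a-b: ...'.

Answer: none (the log streams are identical).
Execution walk:
  bind_quota([1, 2, 5, 12, 4]) -> 1  [called from map_offsets, line 30]
  gauge_drift([1, 2, 5, 12, 4], 5) -> 12  [called from map_offsets, line 31]
  pick_anchor(1, 12) -> 9  [called from map_offsets, line 33]
  map_offsets([1, 2, 5, 12, 4], 5) -> 9  [called from main, line 58]
  locate_pivot([1, 2, 5, 12, 4], 5) -> 2  [called from settle_round, line 43]
  settle_round([1, 2, 5, 12, 4], 5) -> 10  [called from main, line 60]
  rate_window(9, 10) -> 90  [called from main, line 62]
Origin of each log line:
  1: from main, line 57
  2: from map_offsets, line 29
  3: from bind_quota, line 2
  4: from bind_quota, line 7
  5: from gauge_drift, line 11
  6: from gauge_drift, line 16
  7: from map_offsets, line 32
  8: from pick_anchor, line 20
  9: from main, line 59
  10: from settle_round, line 42
  11: from locate_pivot, line 36
  12: from settle_round, line 44
  13: from main, line 61
  14: from rate_window, line 49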